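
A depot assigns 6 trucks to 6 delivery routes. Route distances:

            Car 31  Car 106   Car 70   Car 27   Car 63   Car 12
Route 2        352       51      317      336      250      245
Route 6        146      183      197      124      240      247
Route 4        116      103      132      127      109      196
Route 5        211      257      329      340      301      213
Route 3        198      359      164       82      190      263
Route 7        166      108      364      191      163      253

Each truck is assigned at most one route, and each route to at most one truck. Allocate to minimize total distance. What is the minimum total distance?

Min total: 787 km

This is a one-to-one assignment (minimum-cost bipartite matching).
Optimal: Car 31→Route 6 (146 km), Car 106→Route 2 (51 km), Car 70→Route 4 (132 km), Car 27→Route 3 (82 km), Car 63→Route 7 (163 km), Car 12→Route 5 (213 km) — total 146+51+132+82+163+213 = 787 km.
Next-best assignment: Car 31→Route 7, Car 106→Route 2, Car 70→Route 6, Car 27→Route 3, Car 63→Route 4, Car 12→Route 5 = 818 km.
Every other assignment is strictly worse.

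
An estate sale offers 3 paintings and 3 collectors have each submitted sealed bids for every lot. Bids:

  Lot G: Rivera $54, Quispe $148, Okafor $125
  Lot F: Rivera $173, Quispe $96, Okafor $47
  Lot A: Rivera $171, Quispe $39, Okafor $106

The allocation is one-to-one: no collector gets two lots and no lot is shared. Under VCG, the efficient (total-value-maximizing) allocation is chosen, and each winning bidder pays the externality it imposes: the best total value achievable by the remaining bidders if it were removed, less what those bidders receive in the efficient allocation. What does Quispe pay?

Quispe pays $19.

Efficient allocation: Rivera→Lot F ($173), Quispe→Lot G ($148), Okafor→Lot A ($106); total welfare W = $427.
Quispe receives Lot G at value $148, so the others get W − 148 = $279.
Without Quispe: best allocation of the remaining 2 bidders over all 3 lots is Rivera→Lot F ($173), Okafor→Lot G ($125), total $298.
VCG payment = (others' best without Quispe) − (others' welfare with Quispe) = 298 − 279 = $19.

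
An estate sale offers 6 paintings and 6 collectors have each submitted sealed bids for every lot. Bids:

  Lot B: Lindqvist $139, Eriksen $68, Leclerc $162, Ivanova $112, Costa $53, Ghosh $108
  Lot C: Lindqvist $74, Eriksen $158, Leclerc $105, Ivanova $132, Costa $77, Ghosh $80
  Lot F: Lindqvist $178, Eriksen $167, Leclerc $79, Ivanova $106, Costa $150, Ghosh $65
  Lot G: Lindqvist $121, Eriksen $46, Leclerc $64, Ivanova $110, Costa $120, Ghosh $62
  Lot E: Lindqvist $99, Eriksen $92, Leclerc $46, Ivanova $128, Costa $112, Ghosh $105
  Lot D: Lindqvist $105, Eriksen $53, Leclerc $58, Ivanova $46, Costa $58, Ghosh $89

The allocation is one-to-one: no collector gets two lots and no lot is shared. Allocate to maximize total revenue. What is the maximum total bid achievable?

Max total: $835

Optimal: Lindqvist→Lot F ($178), Eriksen→Lot C ($158), Leclerc→Lot B ($162), Ivanova→Lot E ($128), Costa→Lot G ($120), Ghosh→Lot D ($89) — total 178+158+162+128+120+89 = $835.
Next-best assignment: Lindqvist→Lot F, Eriksen→Lot C, Leclerc→Lot B, Ivanova→Lot G, Costa→Lot E, Ghosh→Lot D = $809.
Swapping Lindqvist↔Leclerc (Lindqvist→Lot B $139, Leclerc→Lot F $79) loses 122.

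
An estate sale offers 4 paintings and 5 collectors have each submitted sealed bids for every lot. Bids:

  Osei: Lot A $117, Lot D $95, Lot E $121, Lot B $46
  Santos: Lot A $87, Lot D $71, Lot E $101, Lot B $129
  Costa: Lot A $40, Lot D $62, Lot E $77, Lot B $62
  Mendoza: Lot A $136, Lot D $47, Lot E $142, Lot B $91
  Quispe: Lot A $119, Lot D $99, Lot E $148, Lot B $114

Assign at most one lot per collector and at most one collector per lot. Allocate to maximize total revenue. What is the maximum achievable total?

Max total: $508

Optimal: Mendoza→Lot A ($136), Osei→Lot D ($95), Quispe→Lot E ($148), Santos→Lot B ($129) — total 136+95+148+129 = $508.
Row-greedy (each collector in turn takes its best remaining lot) gives $448, worse by 60.
Next-best assignment: Osei→Lot A, Quispe→Lot D, Mendoza→Lot E, Santos→Lot B = $487.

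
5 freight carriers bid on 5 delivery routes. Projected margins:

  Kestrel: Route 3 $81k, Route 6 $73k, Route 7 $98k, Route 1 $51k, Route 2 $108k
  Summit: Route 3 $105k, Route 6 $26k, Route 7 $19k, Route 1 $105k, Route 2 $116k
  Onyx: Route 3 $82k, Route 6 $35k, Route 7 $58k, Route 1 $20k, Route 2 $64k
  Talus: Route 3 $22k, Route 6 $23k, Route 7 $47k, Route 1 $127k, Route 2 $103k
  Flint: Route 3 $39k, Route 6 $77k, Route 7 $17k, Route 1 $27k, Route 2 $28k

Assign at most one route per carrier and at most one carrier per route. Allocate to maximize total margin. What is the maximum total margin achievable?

This is a one-to-one assignment (maximum-weight bipartite matching).
Optimal: Kestrel→Route 7 ($98k), Summit→Route 2 ($116k), Onyx→Route 3 ($82k), Talus→Route 1 ($127k), Flint→Route 6 ($77k) — total 98+116+82+127+77 = $500k.
Row-greedy (each carrier in turn takes its best remaining route) gives $475k, worse by 25.
Swapping Kestrel↔Summit (Kestrel→Route 2 $108k, Summit→Route 7 $19k) loses 87.
Every other assignment is strictly worse.

Max total: $500k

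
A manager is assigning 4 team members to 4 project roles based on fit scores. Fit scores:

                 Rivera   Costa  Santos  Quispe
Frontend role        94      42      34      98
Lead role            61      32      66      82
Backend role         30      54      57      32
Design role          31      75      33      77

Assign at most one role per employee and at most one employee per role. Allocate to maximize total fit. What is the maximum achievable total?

Maximum total: 308 pts

This is a one-to-one assignment (maximum-weight bipartite matching).
Optimal: Rivera→Frontend role (94 pts), Costa→Design role (75 pts), Santos→Backend role (57 pts), Quispe→Lead role (82 pts) — total 94+75+57+82 = 308 pts.
Column-greedy (each role in turn goes to its best remaining employee) gives 249 pts, worse by 59.
Next-best assignment: Rivera→Frontend role, Costa→Backend role, Santos→Lead role, Quispe→Design role = 291 pts.
Swapping Santos↔Costa (Santos→Design role 33 pts, Costa→Backend role 54 pts) loses 45.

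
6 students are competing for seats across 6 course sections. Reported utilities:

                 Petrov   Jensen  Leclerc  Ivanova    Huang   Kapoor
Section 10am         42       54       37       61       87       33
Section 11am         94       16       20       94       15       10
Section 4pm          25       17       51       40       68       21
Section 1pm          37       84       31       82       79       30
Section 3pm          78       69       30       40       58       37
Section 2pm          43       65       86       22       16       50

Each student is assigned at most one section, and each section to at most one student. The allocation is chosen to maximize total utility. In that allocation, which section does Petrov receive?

Optimal: Petrov→Section 3pm (78 points), Jensen→Section 1pm (84 points), Leclerc→Section 2pm (86 points), Ivanova→Section 11am (94 points), Huang→Section 10am (87 points), Kapoor→Section 4pm (21 points) — total 78+84+86+94+87+21 = 450 points.
Column-greedy (each section in turn goes to its best remaining student) gives 406 points, worse by 44.
Swapping Leclerc↔Kapoor (Leclerc→Section 4pm 51 points, Kapoor→Section 2pm 50 points) loses 6.
No other one-to-one assignment exceeds 450 points.
Petrov's own top section is Section 11am (94 points), but forcing Petrov→Section 11am and reassigning the rest optimally gives only 439 points — worse by 11.

Petrov receives Section 3pm.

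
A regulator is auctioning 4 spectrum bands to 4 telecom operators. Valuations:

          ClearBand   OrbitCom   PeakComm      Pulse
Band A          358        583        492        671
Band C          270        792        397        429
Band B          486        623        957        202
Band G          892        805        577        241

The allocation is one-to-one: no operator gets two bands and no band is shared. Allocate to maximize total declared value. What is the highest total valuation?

Optimal: ClearBand→Band G ($892M), OrbitCom→Band C ($792M), PeakComm→Band B ($957M), Pulse→Band A ($671M) — total 892+792+957+671 = $3312M.
Next-best assignment: ClearBand→Band G, OrbitCom→Band A, PeakComm→Band B, Pulse→Band C = $2861M.

Max total: $3312M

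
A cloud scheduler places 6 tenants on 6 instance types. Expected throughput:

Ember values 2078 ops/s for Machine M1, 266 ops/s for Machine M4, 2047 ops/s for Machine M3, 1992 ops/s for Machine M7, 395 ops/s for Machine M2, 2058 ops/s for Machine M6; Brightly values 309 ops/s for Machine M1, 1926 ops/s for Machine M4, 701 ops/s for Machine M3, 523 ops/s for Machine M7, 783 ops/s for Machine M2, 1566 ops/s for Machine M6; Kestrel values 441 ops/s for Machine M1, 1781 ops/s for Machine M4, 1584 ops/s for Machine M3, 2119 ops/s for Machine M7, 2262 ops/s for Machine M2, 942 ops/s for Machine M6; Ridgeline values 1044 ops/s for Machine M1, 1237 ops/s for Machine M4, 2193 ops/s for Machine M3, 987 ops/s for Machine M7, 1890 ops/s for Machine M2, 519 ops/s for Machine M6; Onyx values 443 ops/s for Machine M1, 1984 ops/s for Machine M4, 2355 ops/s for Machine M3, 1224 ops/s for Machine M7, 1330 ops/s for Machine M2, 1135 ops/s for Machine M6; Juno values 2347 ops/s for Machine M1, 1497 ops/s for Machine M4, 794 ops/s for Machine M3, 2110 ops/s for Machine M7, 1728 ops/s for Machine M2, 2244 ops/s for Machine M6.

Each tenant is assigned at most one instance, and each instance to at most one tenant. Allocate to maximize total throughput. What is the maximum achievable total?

Optimal: Ember→Machine M6 (2058 ops/s), Brightly→Machine M4 (1926 ops/s), Kestrel→Machine M7 (2119 ops/s), Ridgeline→Machine M2 (1890 ops/s), Onyx→Machine M3 (2355 ops/s), Juno→Machine M1 (2347 ops/s) — total 2058+1926+2119+1890+2355+2347 = 12695 ops/s.

Max total: 12695 ops/s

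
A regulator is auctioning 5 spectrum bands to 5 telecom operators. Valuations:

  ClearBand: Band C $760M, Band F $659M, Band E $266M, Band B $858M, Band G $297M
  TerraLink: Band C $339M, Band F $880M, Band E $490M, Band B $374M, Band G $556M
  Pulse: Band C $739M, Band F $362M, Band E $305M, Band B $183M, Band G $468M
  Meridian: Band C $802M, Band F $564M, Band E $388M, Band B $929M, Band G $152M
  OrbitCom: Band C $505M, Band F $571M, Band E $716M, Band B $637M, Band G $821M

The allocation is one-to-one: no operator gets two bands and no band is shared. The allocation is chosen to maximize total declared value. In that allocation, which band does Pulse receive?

Optimal: ClearBand→Band C ($760M), TerraLink→Band F ($880M), Pulse→Band G ($468M), Meridian→Band B ($929M), OrbitCom→Band E ($716M) — total 760+880+468+929+716 = $3753M.
Row-greedy (each operator in turn takes its best remaining band) gives $3686M, worse by 67.
Next-best assignment: ClearBand→Band B, TerraLink→Band F, Pulse→Band G, Meridian→Band C, OrbitCom→Band E = $3724M.
Swapping TerraLink↔ClearBand (TerraLink→Band C $339M, ClearBand→Band F $659M) loses 642.
Checked against all permutations: $3753M is optimal.
Pulse's own top band is Band C ($739M), but forcing Pulse→Band C and reassigning the rest optimally gives only $3686M — worse by 67.

Pulse receives Band G.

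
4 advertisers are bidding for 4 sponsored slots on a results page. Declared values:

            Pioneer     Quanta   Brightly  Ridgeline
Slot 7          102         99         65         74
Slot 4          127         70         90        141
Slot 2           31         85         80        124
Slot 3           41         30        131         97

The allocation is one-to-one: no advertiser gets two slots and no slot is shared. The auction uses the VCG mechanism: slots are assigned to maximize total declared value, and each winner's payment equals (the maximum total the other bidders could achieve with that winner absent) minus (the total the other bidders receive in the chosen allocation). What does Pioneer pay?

Pioneer pays $17.

Efficient allocation: Pioneer→Slot 4 ($127), Quanta→Slot 7 ($99), Brightly→Slot 3 ($131), Ridgeline→Slot 2 ($124); total welfare W = $481.
Pioneer receives Slot 4 at value $127, so the others get W − 127 = $354.
Without Pioneer: best allocation of the remaining 3 bidders over all 4 slots is Quanta→Slot 7 ($99), Brightly→Slot 3 ($131), Ridgeline→Slot 4 ($141), total $371.
VCG payment = (others' best without Pioneer) − (others' welfare with Pioneer) = 371 − 354 = $17.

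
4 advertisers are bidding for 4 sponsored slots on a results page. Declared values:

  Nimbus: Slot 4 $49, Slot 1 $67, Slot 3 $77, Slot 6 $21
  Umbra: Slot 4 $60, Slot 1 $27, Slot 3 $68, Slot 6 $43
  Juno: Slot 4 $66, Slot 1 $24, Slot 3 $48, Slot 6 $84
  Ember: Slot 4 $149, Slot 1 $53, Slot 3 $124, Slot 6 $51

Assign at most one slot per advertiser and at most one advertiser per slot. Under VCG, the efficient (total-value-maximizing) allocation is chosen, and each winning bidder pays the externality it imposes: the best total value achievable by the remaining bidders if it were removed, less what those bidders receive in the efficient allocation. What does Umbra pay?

Efficient allocation: Nimbus→Slot 1 ($67), Umbra→Slot 3 ($68), Juno→Slot 6 ($84), Ember→Slot 4 ($149); total welfare W = $368.
Umbra receives Slot 3 at value $68, so the others get W − 68 = $300.
Without Umbra: best allocation of the remaining 3 bidders over all 4 slots is Nimbus→Slot 3 ($77), Juno→Slot 6 ($84), Ember→Slot 4 ($149), total $310.
VCG payment = (others' best without Umbra) − (others' welfare with Umbra) = 310 − 300 = $10.

Umbra pays $10.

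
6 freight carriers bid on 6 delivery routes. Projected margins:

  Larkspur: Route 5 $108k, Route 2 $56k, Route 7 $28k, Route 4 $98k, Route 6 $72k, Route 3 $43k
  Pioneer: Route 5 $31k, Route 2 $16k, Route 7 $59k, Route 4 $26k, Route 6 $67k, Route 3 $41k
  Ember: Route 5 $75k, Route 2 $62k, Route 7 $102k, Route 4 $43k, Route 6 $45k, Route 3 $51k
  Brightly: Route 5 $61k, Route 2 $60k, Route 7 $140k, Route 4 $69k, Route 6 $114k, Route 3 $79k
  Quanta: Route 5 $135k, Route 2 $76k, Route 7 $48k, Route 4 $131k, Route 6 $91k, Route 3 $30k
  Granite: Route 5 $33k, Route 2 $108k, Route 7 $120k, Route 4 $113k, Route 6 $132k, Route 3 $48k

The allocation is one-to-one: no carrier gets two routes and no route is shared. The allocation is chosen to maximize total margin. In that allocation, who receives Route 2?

Treat this as an assignment problem: match each carrier to one route.
Optimal: Larkspur→Route 5 ($108k), Pioneer→Route 3 ($41k), Ember→Route 2 ($62k), Brightly→Route 7 ($140k), Quanta→Route 4 ($131k), Granite→Route 6 ($132k) — total 108+41+62+140+131+132 = $614k.
Row-greedy (each carrier in turn takes its best remaining route) gives $595k, worse by 19.
Next-best assignment: Larkspur→Route 4, Pioneer→Route 3, Ember→Route 2, Brightly→Route 7, Quanta→Route 5, Granite→Route 6 = $608k.
Swapping Larkspur↔Ember (Larkspur→Route 2 $56k, Ember→Route 5 $75k) loses 39.
Ember's own top route is Route 7 ($102k), but forcing Ember→Route 7 and reassigning the rest optimally gives only $604k — worse by 10.

Ember receives Route 2.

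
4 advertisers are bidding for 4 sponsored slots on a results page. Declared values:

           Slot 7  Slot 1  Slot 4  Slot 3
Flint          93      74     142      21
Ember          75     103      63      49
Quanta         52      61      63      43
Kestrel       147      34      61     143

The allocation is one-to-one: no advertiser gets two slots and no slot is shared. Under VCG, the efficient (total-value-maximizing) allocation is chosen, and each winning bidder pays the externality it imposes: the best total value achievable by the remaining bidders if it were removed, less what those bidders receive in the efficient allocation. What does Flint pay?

Flint pays $15.

Efficient allocation: Flint→Slot 4 ($142), Ember→Slot 1 ($103), Quanta→Slot 7 ($52), Kestrel→Slot 3 ($143); total welfare W = $440.
Flint receives Slot 4 at value $142, so the others get W − 142 = $298.
Without Flint: best allocation of the remaining 3 bidders over all 4 slots is Ember→Slot 1 ($103), Quanta→Slot 4 ($63), Kestrel→Slot 7 ($147), total $313.
VCG payment = (others' best without Flint) − (others' welfare with Flint) = 313 − 298 = $15.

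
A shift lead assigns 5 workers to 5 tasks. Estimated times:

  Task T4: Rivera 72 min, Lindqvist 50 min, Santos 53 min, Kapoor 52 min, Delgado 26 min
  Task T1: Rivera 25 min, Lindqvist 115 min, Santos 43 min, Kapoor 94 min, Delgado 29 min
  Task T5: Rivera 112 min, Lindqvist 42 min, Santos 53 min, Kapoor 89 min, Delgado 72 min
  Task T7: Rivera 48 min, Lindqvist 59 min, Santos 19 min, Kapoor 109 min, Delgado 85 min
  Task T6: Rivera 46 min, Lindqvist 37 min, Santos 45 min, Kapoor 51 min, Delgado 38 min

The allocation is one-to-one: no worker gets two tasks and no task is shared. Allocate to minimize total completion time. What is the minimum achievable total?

Minimum total: 163 min

This is a one-to-one assignment (minimum-cost bipartite matching).
Optimal: Rivera→Task T1 (25 min), Lindqvist→Task T5 (42 min), Santos→Task T7 (19 min), Kapoor→Task T6 (51 min), Delgado→Task T4 (26 min) — total 25+42+19+51+26 = 163 min.
Row-greedy (each worker in turn takes its cheapest remaining task) gives 205 min, worse by 42.
No other one-to-one assignment undercuts 163 min.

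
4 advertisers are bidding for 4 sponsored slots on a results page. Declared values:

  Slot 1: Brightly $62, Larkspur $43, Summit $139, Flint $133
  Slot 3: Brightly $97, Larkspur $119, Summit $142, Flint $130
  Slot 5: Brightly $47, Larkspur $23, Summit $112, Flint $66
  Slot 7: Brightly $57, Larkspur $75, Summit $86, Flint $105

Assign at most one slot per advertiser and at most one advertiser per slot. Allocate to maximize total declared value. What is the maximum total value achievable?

Max total: $421

Treat this as an assignment problem: match each advertiser to one slot.
Optimal: Brightly→Slot 7 ($57), Larkspur→Slot 3 ($119), Summit→Slot 5 ($112), Flint→Slot 1 ($133) — total 57+119+112+133 = $421.
Column-greedy (each slot in turn goes to its best remaining advertiser) gives $391, worse by 30.
Swapping Larkspur↔Summit (Larkspur→Slot 5 $23, Summit→Slot 3 $142) loses 66.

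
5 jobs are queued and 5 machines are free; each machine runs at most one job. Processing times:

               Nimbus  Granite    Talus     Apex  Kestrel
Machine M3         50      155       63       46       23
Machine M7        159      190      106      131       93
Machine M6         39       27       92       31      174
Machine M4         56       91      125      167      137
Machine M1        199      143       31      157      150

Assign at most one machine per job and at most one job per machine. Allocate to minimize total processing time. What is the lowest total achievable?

Minimum total: 253 min

Optimal: Nimbus→Machine M4 (56 min), Granite→Machine M6 (27 min), Talus→Machine M1 (31 min), Apex→Machine M3 (46 min), Kestrel→Machine M7 (93 min) — total 56+27+31+46+93 = 253 min.
Min-entry greedy (repeatedly take the single cheapest remaining cell) gives 268 min, worse by 15.
Next-best assignment: Nimbus→Machine M4, Granite→Machine M6, Talus→Machine M1, Apex→Machine M7, Kestrel→Machine M3 = 268 min.
Swapping Talus↔Kestrel (Talus→Machine M7 106 min, Kestrel→Machine M1 150 min) adds 132.
Checked against all permutations: 253 min is optimal.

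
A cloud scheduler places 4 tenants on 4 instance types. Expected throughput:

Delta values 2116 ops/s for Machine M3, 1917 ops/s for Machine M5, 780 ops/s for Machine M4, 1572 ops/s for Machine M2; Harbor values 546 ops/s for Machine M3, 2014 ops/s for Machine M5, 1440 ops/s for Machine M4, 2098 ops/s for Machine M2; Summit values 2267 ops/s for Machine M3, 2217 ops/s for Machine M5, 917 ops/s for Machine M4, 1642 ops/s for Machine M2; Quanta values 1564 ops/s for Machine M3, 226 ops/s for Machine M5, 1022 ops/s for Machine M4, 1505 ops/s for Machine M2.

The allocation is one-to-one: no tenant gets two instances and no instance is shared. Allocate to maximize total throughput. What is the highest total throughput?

Optimal: Delta→Machine M3 (2116 ops/s), Harbor→Machine M2 (2098 ops/s), Summit→Machine M5 (2217 ops/s), Quanta→Machine M4 (1022 ops/s) — total 2116+2098+2217+1022 = 7453 ops/s.
Max-entry greedy (repeatedly take the single best remaining cell) gives 7304 ops/s, worse by 149.
Every other assignment is strictly worse.

Max total: 7453 ops/s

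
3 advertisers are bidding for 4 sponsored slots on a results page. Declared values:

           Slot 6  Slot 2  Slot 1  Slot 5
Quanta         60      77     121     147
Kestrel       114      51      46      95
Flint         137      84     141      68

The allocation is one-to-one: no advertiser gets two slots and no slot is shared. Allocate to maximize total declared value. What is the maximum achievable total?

Maximum total: $402

Treat this as an assignment problem: match each advertiser to one slot.
Optimal: Quanta→Slot 5 ($147), Kestrel→Slot 6 ($114), Flint→Slot 1 ($141) — total 147+114+141 = $402.
Swapping Quanta↔Kestrel (Quanta→Slot 6 $60, Kestrel→Slot 5 $95) loses 106.
Checked against all permutations: $402 is optimal.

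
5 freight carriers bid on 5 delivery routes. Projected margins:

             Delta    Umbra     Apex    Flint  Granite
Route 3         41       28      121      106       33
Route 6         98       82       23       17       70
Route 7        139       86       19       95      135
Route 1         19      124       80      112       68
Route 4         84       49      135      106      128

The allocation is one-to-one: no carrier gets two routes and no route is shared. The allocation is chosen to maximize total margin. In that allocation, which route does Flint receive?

This is a one-to-one assignment (maximum-weight bipartite matching).
Optimal: Delta→Route 6 ($98k), Umbra→Route 1 ($124k), Apex→Route 4 ($135k), Flint→Route 3 ($106k), Granite→Route 7 ($135k) — total 98+124+135+106+135 = $598k.
No other one-to-one assignment exceeds $598k.
Flint's own top route is Route 1 ($112k), but forcing Flint→Route 1 and reassigning the rest optimally gives only $582k — worse by 16.

Flint receives Route 3.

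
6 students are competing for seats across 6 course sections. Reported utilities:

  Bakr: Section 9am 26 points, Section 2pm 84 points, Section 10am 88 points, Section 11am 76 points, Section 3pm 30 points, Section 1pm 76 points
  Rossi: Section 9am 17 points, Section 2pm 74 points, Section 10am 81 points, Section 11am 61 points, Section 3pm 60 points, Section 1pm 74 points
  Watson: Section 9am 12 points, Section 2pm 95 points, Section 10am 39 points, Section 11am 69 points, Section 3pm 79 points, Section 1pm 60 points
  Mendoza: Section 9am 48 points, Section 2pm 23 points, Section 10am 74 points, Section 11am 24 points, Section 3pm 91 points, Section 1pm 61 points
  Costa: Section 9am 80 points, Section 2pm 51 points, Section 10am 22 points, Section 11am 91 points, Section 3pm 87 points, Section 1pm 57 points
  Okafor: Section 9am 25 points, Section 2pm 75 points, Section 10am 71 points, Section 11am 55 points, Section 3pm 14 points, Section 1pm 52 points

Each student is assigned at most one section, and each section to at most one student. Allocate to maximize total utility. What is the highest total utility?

Optimal: Bakr→Section 11am (76 points), Rossi→Section 1pm (74 points), Watson→Section 2pm (95 points), Mendoza→Section 3pm (91 points), Costa→Section 9am (80 points), Okafor→Section 10am (71 points) — total 76+74+95+91+80+71 = 487 points.
Column-greedy (each section in turn goes to its best remaining student) gives 467 points, worse by 20.
No other one-to-one assignment exceeds 487 points.

Max total: 487 points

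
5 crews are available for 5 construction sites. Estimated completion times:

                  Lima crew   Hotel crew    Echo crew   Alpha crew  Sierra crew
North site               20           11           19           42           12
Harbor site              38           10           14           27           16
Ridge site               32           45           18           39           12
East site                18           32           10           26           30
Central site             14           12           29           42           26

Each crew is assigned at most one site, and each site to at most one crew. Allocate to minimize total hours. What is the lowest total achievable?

Minimum total: 74 hours

Optimal: Lima crew→Central site (14 hours), Hotel crew→North site (11 hours), Echo crew→East site (10 hours), Alpha crew→Harbor site (27 hours), Sierra crew→Ridge site (12 hours) — total 14+11+10+27+12 = 74 hours.
Row-greedy (each crew in turn takes its cheapest remaining site) gives 85 hours, worse by 11.
Next-best assignment: Lima crew→Central site, Hotel crew→North site, Echo crew→Harbor site, Alpha crew→East site, Sierra crew→Ridge site = 77 hours.
Swapping Echo crew↔Hotel crew (Echo crew→North site 19 hours, Hotel crew→East site 32 hours) adds 30.
Checked against all permutations: 74 hours is optimal.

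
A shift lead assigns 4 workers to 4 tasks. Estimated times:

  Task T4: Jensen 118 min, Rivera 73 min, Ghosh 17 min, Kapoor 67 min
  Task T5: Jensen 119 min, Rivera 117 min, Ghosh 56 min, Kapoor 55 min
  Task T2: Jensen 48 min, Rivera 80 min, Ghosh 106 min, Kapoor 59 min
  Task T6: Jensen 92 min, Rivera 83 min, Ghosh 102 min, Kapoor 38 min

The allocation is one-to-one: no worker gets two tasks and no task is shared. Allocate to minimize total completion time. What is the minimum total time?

Min total: 203 min

This is a one-to-one assignment (minimum-cost bipartite matching).
Optimal: Jensen→Task T2 (48 min), Rivera→Task T6 (83 min), Ghosh→Task T4 (17 min), Kapoor→Task T5 (55 min) — total 48+83+17+55 = 203 min.
Min-entry greedy (repeatedly take the single cheapest remaining cell) gives 220 min, worse by 17.
Swapping Ghosh↔Jensen (Ghosh→Task T2 106 min, Jensen→Task T4 118 min) adds 159.
Checked against all permutations: 203 min is optimal.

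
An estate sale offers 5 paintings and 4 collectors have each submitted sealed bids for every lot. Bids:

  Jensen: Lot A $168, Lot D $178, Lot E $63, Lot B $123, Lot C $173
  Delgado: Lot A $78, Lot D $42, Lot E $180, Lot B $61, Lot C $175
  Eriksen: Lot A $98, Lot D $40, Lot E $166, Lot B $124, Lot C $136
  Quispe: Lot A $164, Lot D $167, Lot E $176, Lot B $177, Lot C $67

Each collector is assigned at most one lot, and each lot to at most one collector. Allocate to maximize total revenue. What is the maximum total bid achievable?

Treat this as an assignment problem: match each collector to one lot.
Optimal: Jensen→Lot D ($178), Delgado→Lot C ($175), Eriksen→Lot E ($166), Quispe→Lot B ($177) — total 178+175+166+177 = $696.
Column-greedy (each lot in turn goes to its best remaining collector) gives $639, worse by 57.
Next-best assignment: Jensen→Lot A, Delgado→Lot C, Eriksen→Lot E, Quispe→Lot B = $686.

Maximum total: $696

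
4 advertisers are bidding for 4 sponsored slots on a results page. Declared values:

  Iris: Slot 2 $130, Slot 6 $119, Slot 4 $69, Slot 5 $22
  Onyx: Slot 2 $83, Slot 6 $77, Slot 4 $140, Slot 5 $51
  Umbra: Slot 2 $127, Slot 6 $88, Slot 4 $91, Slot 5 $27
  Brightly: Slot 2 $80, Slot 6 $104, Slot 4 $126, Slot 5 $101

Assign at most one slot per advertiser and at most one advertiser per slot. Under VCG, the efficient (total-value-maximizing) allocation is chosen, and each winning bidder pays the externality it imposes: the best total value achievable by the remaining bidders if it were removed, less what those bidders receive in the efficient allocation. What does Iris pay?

Efficient allocation: Iris→Slot 6 ($119), Onyx→Slot 4 ($140), Umbra→Slot 2 ($127), Brightly→Slot 5 ($101); total welfare W = $487.
Iris receives Slot 6 at value $119, so the others get W − 119 = $368.
Without Iris: best allocation of the remaining 3 bidders over all 4 slots is Onyx→Slot 4 ($140), Umbra→Slot 2 ($127), Brightly→Slot 6 ($104), total $371.
VCG payment = (others' best without Iris) − (others' welfare with Iris) = 371 − 368 = $3.

Iris pays $3.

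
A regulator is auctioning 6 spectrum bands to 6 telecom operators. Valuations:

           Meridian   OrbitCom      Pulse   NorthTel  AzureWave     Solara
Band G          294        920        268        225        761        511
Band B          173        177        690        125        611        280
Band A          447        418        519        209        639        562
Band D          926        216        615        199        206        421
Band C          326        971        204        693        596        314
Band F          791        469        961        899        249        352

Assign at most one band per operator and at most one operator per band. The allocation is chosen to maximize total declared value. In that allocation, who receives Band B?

This is a one-to-one assignment (maximum-weight bipartite matching).
Optimal: Meridian→Band D ($926M), OrbitCom→Band C ($971M), Pulse→Band B ($690M), NorthTel→Band F ($899M), AzureWave→Band G ($761M), Solara→Band A ($562M) — total 926+971+690+899+761+562 = $4809M.
Column-greedy (each band in turn goes to its best remaining operator) gives $4220M, worse by 589.
Next-best assignment: Meridian→Band D, OrbitCom→Band G, Pulse→Band F, NorthTel→Band C, AzureWave→Band B, Solara→Band A = $4673M.
No other one-to-one assignment exceeds $4809M.
Pulse's own top band is Band F ($961M), but forcing Pulse→Band F and reassigning the rest optimally gives only $4673M — worse by 136.

Pulse receives Band B.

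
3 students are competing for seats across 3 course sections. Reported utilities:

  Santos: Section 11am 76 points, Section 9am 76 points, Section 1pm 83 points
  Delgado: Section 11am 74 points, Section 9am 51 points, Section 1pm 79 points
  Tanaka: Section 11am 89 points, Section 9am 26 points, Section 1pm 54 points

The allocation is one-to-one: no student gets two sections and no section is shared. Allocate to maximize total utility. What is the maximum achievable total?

Maximum total: 244 points

This is a one-to-one assignment (maximum-weight bipartite matching).
Optimal: Santos→Section 9am (76 points), Delgado→Section 1pm (79 points), Tanaka→Section 11am (89 points) — total 76+79+89 = 244 points.
Row-greedy (each student in turn takes its best remaining section) gives 183 points, worse by 61.
Swapping Santos↔Tanaka (Santos→Section 11am 76 points, Tanaka→Section 9am 26 points) loses 63.
Checked against all permutations: 244 points is optimal.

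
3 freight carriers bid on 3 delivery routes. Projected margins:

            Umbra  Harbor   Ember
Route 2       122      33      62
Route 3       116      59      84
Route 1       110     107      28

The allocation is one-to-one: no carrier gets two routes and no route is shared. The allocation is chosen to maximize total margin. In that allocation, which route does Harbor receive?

Treat this as an assignment problem: match each carrier to one route.
Optimal: Umbra→Route 2 ($122k), Harbor→Route 1 ($107k), Ember→Route 3 ($84k) — total 122+107+84 = $313k.
Next-best assignment: Umbra→Route 3, Harbor→Route 1, Ember→Route 2 = $285k.
Swapping Umbra↔Ember (Umbra→Route 3 $116k, Ember→Route 2 $62k) loses 28.

Harbor receives Route 1.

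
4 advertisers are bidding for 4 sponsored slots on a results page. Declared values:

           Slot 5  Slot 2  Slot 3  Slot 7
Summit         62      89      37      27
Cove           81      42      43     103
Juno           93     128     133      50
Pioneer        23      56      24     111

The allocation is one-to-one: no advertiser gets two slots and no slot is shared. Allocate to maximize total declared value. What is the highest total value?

Treat this as an assignment problem: match each advertiser to one slot.
Optimal: Summit→Slot 2 ($89), Cove→Slot 5 ($81), Juno→Slot 3 ($133), Pioneer→Slot 7 ($111) — total 89+81+133+111 = $414.
Row-greedy (each advertiser in turn takes its best remaining slot) gives $348, worse by 66.
Every other assignment is strictly worse.

Max total: $414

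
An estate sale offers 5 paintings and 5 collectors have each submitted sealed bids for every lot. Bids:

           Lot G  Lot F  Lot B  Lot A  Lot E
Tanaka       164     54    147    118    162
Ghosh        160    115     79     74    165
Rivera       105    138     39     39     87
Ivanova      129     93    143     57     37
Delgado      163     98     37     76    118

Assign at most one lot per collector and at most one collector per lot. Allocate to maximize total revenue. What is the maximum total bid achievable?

Maximum total: $727

This is the linear assignment problem.
Optimal: Tanaka→Lot A ($118), Ghosh→Lot E ($165), Rivera→Lot F ($138), Ivanova→Lot B ($143), Delgado→Lot G ($163) — total 118+165+138+143+163 = $727.
Column-greedy (each lot in turn goes to its best remaining collector) gives $686, worse by 41.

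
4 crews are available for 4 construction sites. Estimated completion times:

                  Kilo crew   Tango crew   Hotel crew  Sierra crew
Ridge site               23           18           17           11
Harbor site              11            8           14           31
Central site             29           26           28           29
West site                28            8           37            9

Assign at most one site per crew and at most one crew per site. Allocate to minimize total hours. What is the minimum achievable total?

Optimal: Kilo crew→Harbor site (11 hours), Tango crew→West site (8 hours), Hotel crew→Central site (28 hours), Sierra crew→Ridge site (11 hours) — total 11+8+28+11 = 58 hours.
Swapping Tango crew↔Sierra crew (Tango crew→Ridge site 18 hours, Sierra crew→West site 9 hours) adds 8.
No other one-to-one assignment undercuts 58 hours.

Min total: 58 hours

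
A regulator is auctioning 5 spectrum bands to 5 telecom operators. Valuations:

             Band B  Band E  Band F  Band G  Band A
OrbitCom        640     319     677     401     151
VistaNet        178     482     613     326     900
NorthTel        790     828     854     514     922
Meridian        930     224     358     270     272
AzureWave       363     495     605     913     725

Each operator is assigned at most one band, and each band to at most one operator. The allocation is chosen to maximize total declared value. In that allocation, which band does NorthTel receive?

NorthTel receives Band E.

This is a one-to-one assignment (maximum-weight bipartite matching).
Optimal: OrbitCom→Band F ($677M), VistaNet→Band A ($900M), NorthTel→Band E ($828M), Meridian→Band B ($930M), AzureWave→Band G ($913M) — total 677+900+828+930+913 = $4248M.
No other one-to-one assignment exceeds $4248M.
NorthTel's own top band is Band A ($922M), but forcing NorthTel→Band A and reassigning the rest optimally gives only $3924M — worse by 324.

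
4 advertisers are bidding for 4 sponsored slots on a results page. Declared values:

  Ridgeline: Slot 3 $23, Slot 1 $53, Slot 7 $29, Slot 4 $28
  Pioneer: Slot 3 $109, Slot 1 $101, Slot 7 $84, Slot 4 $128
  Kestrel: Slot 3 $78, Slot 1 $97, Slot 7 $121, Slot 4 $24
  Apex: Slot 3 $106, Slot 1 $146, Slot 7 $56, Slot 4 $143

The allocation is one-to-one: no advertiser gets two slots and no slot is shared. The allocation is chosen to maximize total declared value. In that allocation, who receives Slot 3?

Pioneer receives Slot 3.

Optimal: Ridgeline→Slot 1 ($53), Pioneer→Slot 3 ($109), Kestrel→Slot 7 ($121), Apex→Slot 4 ($143) — total 53+109+121+143 = $426.
Every other assignment is strictly worse.
Pioneer's own top slot is Slot 4 ($128), but forcing Pioneer→Slot 4 and reassigning the rest optimally gives only $418 — worse by 8.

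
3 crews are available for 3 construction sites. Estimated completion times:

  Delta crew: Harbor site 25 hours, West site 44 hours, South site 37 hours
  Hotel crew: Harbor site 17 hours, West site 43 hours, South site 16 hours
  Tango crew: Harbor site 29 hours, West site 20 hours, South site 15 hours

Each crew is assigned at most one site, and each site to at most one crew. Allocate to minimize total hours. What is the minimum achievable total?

Min total: 61 hours

Optimal: Delta crew→Harbor site (25 hours), Hotel crew→South site (16 hours), Tango crew→West site (20 hours) — total 25+16+20 = 61 hours.
Column-greedy (each site in turn goes to its cheapest remaining crew) gives 74 hours, worse by 13.
Swapping Tango crew↔Delta crew (Tango crew→Harbor site 29 hours, Delta crew→West site 44 hours) adds 28.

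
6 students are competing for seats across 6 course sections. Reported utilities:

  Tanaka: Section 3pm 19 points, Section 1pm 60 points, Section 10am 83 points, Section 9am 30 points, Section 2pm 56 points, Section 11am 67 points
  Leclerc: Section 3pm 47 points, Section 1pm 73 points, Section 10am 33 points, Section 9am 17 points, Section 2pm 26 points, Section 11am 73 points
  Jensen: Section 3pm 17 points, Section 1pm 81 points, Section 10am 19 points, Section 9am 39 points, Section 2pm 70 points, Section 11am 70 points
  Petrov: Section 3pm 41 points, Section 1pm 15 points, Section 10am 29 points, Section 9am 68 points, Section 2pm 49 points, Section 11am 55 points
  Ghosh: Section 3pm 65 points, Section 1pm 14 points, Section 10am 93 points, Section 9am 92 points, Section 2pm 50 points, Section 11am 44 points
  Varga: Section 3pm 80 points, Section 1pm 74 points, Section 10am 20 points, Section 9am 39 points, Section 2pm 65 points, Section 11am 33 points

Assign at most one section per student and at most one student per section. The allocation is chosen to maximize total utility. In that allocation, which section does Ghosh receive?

Optimal: Tanaka→Section 10am (83 points), Leclerc→Section 11am (73 points), Jensen→Section 1pm (81 points), Petrov→Section 2pm (49 points), Ghosh→Section 9am (92 points), Varga→Section 3pm (80 points) — total 83+73+81+49+92+80 = 458 points.
Row-greedy (each student in turn takes its best remaining section) gives 392 points, worse by 66.
Every other assignment is strictly worse.
Ghosh's own top section is Section 10am (93 points), but forcing Ghosh→Section 10am and reassigning the rest optimally gives only 451 points — worse by 7.

Ghosh receives Section 9am.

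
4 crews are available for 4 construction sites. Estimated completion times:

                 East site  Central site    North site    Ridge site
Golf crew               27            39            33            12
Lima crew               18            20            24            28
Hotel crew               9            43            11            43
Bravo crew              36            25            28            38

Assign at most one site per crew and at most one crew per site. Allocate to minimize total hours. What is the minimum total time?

Optimal: Golf crew→Ridge site (12 hours), Lima crew→East site (18 hours), Hotel crew→North site (11 hours), Bravo crew→Central site (25 hours) — total 12+18+11+25 = 66 hours.
Min-entry greedy (repeatedly take the single cheapest remaining cell) gives 69 hours, worse by 3.
Swapping Hotel crew↔Lima crew (Hotel crew→East site 9 hours, Lima crew→North site 24 hours) adds 4.
Every other assignment is strictly worse.

Min total: 66 hours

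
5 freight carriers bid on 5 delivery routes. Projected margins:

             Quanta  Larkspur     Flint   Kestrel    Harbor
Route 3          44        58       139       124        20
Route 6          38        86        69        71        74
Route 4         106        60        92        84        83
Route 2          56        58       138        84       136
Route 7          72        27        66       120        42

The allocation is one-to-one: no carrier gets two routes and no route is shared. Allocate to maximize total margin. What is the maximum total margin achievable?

Max total: $587k

Optimal: Quanta→Route 4 ($106k), Larkspur→Route 6 ($86k), Flint→Route 3 ($139k), Kestrel→Route 7 ($120k), Harbor→Route 2 ($136k) — total 106+86+139+120+136 = $587k.
Next-best assignment: Quanta→Route 4, Larkspur→Route 6, Flint→Route 7, Kestrel→Route 3, Harbor→Route 2 = $518k.
Swapping Quanta↔Larkspur (Quanta→Route 6 $38k, Larkspur→Route 4 $60k) loses 94.
Checked against all permutations: $587k is optimal.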